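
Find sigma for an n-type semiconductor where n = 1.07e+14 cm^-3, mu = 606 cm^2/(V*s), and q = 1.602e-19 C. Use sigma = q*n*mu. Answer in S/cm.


Step 1: sigma = q * n * mu
Step 2: sigma = 1.602e-19 * 1.07e+14 * 606
Step 3: sigma = 1.039e-02 S/cm

1.039e-02


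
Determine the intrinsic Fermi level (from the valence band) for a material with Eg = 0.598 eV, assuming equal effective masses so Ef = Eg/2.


Step 1: For an intrinsic semiconductor, the Fermi level sits at midgap.
Step 2: Ef = Eg / 2 = 0.598 / 2 = 0.299 eV

0.299


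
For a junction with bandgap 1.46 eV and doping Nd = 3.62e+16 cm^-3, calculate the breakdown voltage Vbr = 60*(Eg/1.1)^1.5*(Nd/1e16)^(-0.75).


Step 1: Eg/1.1 = 1.46/1.1 = 1.327273
Step 2: (Eg/1.1)^1.5 = 1.327273^1.5 = 1.529116
Step 3: (Nd/1e16)^(-0.75) = (3.62)^(-0.75) = 0.381038
Step 4: Vbr = 60 * 1.529116 * 0.381038 = 35.0 V

35.0


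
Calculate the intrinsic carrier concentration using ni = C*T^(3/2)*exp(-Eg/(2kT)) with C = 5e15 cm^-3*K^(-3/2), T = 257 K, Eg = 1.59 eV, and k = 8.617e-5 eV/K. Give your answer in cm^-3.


Step 1: Compute kT = 8.617e-5 * 257 = 0.02214569 eV
Step 2: Exponent = -Eg/(2kT) = -1.59/(2*0.02214569) = -35.89863
Step 3: T^(3/2) = 257^1.5 = 4120.02
Step 4: ni = 5e15 * 4120.02 * exp(-35.89863) = 5.29e+03 cm^-3

5.29e+03


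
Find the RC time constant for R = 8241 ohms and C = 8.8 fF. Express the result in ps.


Step 1: tau = R * C
Step 2: tau = 8241 * 8.8 fF = 8241 * 8.8e-15 F
Step 3: tau = 7.25208e-11 s = 72.5208 ps

72.5208


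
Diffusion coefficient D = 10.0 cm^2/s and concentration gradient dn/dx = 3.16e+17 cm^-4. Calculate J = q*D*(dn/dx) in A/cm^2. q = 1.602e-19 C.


Step 1: J = q * D * (dn/dx)
Step 2: J = 1.602e-19 * 10.0 * 3.16e+17
Step 3: J = 5.06e-01 A/cm^2

5.06e-01


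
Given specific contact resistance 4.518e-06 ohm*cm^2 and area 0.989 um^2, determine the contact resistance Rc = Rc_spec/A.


Step 1: Convert area to cm^2: 0.989 um^2 = 9.8900e-09 cm^2
Step 2: Rc = Rc_spec / A = 4.518e-06 / 9.8900e-09
Step 3: Rc = 4.57e+02 ohms

4.57e+02


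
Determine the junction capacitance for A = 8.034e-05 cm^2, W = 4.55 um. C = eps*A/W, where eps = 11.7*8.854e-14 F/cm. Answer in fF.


Step 1: eps_Si = 11.7 * 8.854e-14 = 1.035918e-12 F/cm
Step 2: W in cm = 4.55 * 1e-4 = 4.55e-04 cm
Step 3: C = 1.035918e-12 * 8.034e-05 / 4.55e-04 = 1.829135e-13 F
Step 4: C = 182.91 fF

182.91


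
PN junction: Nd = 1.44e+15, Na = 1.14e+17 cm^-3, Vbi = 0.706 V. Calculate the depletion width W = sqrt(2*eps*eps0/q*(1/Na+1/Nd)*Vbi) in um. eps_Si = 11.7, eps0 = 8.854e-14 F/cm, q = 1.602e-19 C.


Step 1: 1/Na + 1/Nd = 1/1.14e+17 + 1/1.44e+15 = 7.03216e-16
Step 2: 2*eps*eps0/q = 2*11.7*8.854e-14/1.602e-19 = 1.293281e+07
Step 3: W^2 = 1.293281e+07 * 7.03216e-16 * 0.706 = 6.42076e-09
Step 4: W = sqrt(6.42076e-09) = 8.013e-05 cm = 0.8013 um

0.8013


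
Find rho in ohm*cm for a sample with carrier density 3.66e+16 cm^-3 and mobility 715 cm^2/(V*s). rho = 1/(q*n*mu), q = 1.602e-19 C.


Step 1: sigma = q * n * mu = 1.602e-19 * 3.66e+16 * 715 = 4.19227e+00 S/cm
Step 2: rho = 1 / sigma = 1 / 4.19227e+00 = 0.2385 ohm*cm

0.2385


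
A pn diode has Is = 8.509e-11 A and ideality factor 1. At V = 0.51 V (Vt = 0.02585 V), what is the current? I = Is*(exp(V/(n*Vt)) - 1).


Step 1: V/(n*Vt) = 0.51/(1*0.02585) = 19.7292
Step 2: exp(19.7292) = 3.7007e+08
Step 3: I = 8.509e-11 * (3.7007e+08 - 1) = 3.15e-02 A

3.15e-02


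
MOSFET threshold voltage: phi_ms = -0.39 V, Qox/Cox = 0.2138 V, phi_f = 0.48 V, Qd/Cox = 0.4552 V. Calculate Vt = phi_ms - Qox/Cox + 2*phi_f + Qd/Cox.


Step 1: Vt = phi_ms - Qox/Cox + 2*phi_f + Qd/Cox
Step 2: Vt = -0.39 - 0.2138 + 2*0.48 + 0.4552
Step 3: Vt = -0.39 - 0.2138 + 0.96 + 0.4552
Step 4: Vt = 0.8114 V

0.8114


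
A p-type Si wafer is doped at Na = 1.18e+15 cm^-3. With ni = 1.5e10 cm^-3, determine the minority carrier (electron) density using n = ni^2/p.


Step 1: Majority hole concentration p ≈ Na = 1.18e+15 cm^-3
Step 2: n = ni^2 / Na = (1.5e10)^2 / 1.18e+15
Step 3: n = 1.91e+05 cm^-3

1.91e+05


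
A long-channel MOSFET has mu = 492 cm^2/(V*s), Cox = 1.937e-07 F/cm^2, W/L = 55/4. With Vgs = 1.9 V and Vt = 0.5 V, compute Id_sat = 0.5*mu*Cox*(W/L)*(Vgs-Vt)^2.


Step 1: Overdrive voltage Vov = Vgs - Vt = 1.9 - 0.5 = 1.4 V
Step 2: W/L = 55/4 = 13.75
Step 3: Id = 0.5 * 492 * 1.937e-07 * 13.75 * 1.4^2
Step 4: Id = 1.28e-03 A

1.28e-03


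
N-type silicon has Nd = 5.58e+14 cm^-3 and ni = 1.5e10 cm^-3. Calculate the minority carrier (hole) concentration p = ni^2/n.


Step 1: Since Nd >> ni, n ≈ Nd = 5.58e+14 cm^-3
Step 2: p = ni^2 / n = (1.5e10)^2 / 5.58e+14
Step 3: p = 2.25e20 / 5.58e+14 = 4.03e+05 cm^-3

4.03e+05


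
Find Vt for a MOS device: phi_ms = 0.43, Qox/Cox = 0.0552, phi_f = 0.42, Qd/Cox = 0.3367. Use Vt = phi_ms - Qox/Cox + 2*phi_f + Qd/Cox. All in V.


Step 1: Vt = phi_ms - Qox/Cox + 2*phi_f + Qd/Cox
Step 2: Vt = 0.43 - 0.0552 + 2*0.42 + 0.3367
Step 3: Vt = 0.43 - 0.0552 + 0.84 + 0.3367
Step 4: Vt = 1.5515 V

1.5515


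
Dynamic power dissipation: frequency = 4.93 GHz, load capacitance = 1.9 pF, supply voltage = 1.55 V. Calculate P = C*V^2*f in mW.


Step 1: V^2 = 1.55^2 = 2.4025 V^2
Step 2: P = C*V^2*f = 1.9e-12 F * 2.4025 * 4.93e9 Hz
Step 3: P = 2.25042175e-02 W
Step 4: P = 22.504 mW

22.504


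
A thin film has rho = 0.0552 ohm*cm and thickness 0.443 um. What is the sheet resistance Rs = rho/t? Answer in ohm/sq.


Step 1: Convert thickness to cm: t = 0.443 um = 4.4300e-05 cm
Step 2: Rs = rho / t = 0.0552 / 4.4300e-05
Step 3: Rs = 1246.0 ohm/sq

1246.0


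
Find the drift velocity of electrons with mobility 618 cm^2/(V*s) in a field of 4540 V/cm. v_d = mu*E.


Step 1: v_d = mu * E
Step 2: v_d = 618 * 4540 = 2805720
Step 3: v_d = 2.81e+06 cm/s

2.81e+06


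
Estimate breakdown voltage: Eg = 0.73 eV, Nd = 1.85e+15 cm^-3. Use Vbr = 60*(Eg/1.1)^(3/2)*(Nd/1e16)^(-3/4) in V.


Step 1: Eg/1.1 = 0.73/1.1 = 0.663636
Step 2: (Eg/1.1)^1.5 = 0.663636^1.5 = 0.540623
Step 3: (Nd/1e16)^(-0.75) = (0.185)^(-0.75) = 3.545041
Step 4: Vbr = 60 * 0.540623 * 3.545041 = 115.0 V

115.0


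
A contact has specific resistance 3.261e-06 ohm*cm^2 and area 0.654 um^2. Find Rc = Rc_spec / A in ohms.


Step 1: Convert area to cm^2: 0.654 um^2 = 6.5400e-09 cm^2
Step 2: Rc = Rc_spec / A = 3.261e-06 / 6.5400e-09
Step 3: Rc = 4.99e+02 ohms

4.99e+02


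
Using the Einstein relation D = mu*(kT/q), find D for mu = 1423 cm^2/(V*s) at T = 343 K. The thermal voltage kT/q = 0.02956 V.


Step 1: D = mu * (kT/q)
Step 2: D = 1423 * 0.02956
Step 3: D = 42.06 cm^2/s

42.06


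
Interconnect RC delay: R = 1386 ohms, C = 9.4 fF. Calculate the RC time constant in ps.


Step 1: tau = R * C
Step 2: tau = 1386 * 9.4 fF = 1386 * 9.4e-15 F
Step 3: tau = 1.30284e-11 s = 13.0284 ps

13.0284


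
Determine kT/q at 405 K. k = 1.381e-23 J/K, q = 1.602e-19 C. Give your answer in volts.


Step 1: kT = 1.381e-23 * 405 = 5.59305e-21 J
Step 2: Vt = kT/q = 5.59305e-21 / 1.602e-19
Step 3: Vt = 0.03491 V

0.03491


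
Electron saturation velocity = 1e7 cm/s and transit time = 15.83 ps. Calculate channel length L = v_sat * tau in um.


Step 1: tau in seconds = 15.83 ps * 1e-12 = 1.5830e-11 s
Step 2: L = v_sat * tau = 1e7 * 1.5830e-11 = 1.5830e-04 cm
Step 3: L in um = 1.5830e-04 * 1e4 = 1.583 um

1.583


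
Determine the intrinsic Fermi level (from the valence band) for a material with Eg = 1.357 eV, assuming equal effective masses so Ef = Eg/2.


Step 1: For an intrinsic semiconductor, the Fermi level sits at midgap.
Step 2: Ef = Eg / 2 = 1.357 / 2 = 0.6785 eV

0.6785


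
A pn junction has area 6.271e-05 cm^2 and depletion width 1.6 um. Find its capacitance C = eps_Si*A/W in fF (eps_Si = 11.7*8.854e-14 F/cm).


Step 1: eps_Si = 11.7 * 8.854e-14 = 1.035918e-12 F/cm
Step 2: W in cm = 1.6 * 1e-4 = 1.60e-04 cm
Step 3: C = 1.035918e-12 * 6.271e-05 / 1.60e-04 = 4.060151e-13 F
Step 4: C = 406.02 fF

406.02


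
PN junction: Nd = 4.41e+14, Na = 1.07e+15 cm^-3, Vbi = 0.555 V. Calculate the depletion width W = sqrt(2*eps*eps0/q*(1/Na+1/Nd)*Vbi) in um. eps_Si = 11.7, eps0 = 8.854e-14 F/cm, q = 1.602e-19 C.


Step 1: 1/Na + 1/Nd = 1/1.07e+15 + 1/4.41e+14 = 3.20215e-15
Step 2: 2*eps*eps0/q = 2*11.7*8.854e-14/1.602e-19 = 1.293281e+07
Step 3: W^2 = 1.293281e+07 * 3.20215e-15 * 0.555 = 2.29841e-08
Step 4: W = sqrt(2.29841e-08) = 1.516e-04 cm = 1.516 um

1.516


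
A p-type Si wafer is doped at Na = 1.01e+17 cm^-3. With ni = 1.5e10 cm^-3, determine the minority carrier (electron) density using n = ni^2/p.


Step 1: Majority hole concentration p ≈ Na = 1.01e+17 cm^-3
Step 2: n = ni^2 / Na = (1.5e10)^2 / 1.01e+17
Step 3: n = 2.23e+03 cm^-3

2.23e+03


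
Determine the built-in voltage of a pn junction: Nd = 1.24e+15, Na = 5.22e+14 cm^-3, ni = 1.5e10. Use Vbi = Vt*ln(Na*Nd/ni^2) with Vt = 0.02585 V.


Step 1: Compute Na*Nd/ni^2 = 5.22e+14 * 1.24e+15 / (1.5e10)^2 = 2.8768e+09
Step 2: ln(2.8768e+09) = 21.7799
Step 3: Vbi = 0.02585 * 21.7799 = 0.563 V

0.563


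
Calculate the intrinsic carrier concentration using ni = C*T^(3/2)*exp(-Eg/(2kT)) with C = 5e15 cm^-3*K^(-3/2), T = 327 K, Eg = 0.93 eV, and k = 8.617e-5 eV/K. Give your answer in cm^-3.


Step 1: Compute kT = 8.617e-5 * 327 = 0.02817759 eV
Step 2: Exponent = -Eg/(2kT) = -0.93/(2*0.02817759) = -16.50248
Step 3: T^(3/2) = 327^1.5 = 5913.19
Step 4: ni = 5e15 * 5913.19 * exp(-16.50248) = 2.01e+12 cm^-3

2.01e+12


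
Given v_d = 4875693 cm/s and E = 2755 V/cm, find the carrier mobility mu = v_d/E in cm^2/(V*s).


Step 1: mu = v_d / E
Step 2: mu = 4875693 / 2755
Step 3: mu = 1769.76 cm^2/(V*s)

1769.76


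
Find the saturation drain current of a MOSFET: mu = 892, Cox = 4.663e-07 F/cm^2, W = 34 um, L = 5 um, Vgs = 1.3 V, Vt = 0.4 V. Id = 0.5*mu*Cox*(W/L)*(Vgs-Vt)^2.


Step 1: Overdrive voltage Vov = Vgs - Vt = 1.3 - 0.4 = 0.9 V
Step 2: W/L = 34/5 = 6.8
Step 3: Id = 0.5 * 892 * 4.663e-07 * 6.8 * 0.9^2
Step 4: Id = 1.15e-03 A

1.15e-03


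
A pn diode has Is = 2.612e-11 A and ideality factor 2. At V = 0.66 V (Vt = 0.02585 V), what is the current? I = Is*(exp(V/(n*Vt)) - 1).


Step 1: V/(n*Vt) = 0.66/(2*0.02585) = 12.7660
Step 2: exp(12.7660) = 3.5011e+05
Step 3: I = 2.612e-11 * (3.5011e+05 - 1) = 9.14e-06 A

9.14e-06


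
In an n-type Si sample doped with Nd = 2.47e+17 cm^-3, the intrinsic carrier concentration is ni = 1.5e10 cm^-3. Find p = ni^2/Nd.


Step 1: Since Nd >> ni, n ≈ Nd = 2.47e+17 cm^-3
Step 2: p = ni^2 / n = (1.5e10)^2 / 2.47e+17
Step 3: p = 2.25e20 / 2.47e+17 = 9.11e+02 cm^-3

9.11e+02


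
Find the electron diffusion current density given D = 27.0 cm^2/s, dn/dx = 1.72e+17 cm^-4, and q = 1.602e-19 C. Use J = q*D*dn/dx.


Step 1: J = q * D * (dn/dx)
Step 2: J = 1.602e-19 * 27.0 * 1.72e+17
Step 3: J = 7.44e-01 A/cm^2

7.44e-01


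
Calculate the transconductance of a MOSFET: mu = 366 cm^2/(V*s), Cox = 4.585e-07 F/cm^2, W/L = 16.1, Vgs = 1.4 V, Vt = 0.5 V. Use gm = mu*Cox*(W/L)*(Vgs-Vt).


Step 1: Vov = Vgs - Vt = 1.4 - 0.5 = 0.9 V
Step 2: gm = mu * Cox * (W/L) * Vov
Step 3: gm = 366 * 4.585e-07 * 16.1 * 0.9 = 2.43e-03 S

2.43e-03


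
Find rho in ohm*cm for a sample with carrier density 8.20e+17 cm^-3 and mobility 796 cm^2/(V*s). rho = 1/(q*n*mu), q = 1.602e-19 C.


Step 1: sigma = q * n * mu = 1.602e-19 * 8.20e+17 * 796 = 1.04566e+02 S/cm
Step 2: rho = 1 / sigma = 1 / 1.04566e+02 = 0.009563 ohm*cm

0.009563


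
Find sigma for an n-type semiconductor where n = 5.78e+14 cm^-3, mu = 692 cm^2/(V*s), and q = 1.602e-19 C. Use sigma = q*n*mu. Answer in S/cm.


Step 1: sigma = q * n * mu
Step 2: sigma = 1.602e-19 * 5.78e+14 * 692
Step 3: sigma = 6.408e-02 S/cm

6.408e-02


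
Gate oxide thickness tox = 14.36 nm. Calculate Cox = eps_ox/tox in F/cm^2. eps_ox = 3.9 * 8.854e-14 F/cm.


Step 1: eps_ox = 3.9 * 8.854e-14 = 3.45306e-13 F/cm
Step 2: tox in cm = 14.36 nm * 1e-7 = 1.4360e-06 cm
Step 3: Cox = 3.45306e-13 / 1.4360e-06 = 2.40e-07 F/cm^2

2.40e-07


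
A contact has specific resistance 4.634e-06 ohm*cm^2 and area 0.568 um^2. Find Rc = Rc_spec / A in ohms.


Step 1: Convert area to cm^2: 0.568 um^2 = 5.6800e-09 cm^2
Step 2: Rc = Rc_spec / A = 4.634e-06 / 5.6800e-09
Step 3: Rc = 8.16e+02 ohms

8.16e+02


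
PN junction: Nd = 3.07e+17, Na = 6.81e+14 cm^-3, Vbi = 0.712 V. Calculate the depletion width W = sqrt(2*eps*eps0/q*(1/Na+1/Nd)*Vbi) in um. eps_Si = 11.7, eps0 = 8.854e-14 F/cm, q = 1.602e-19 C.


Step 1: 1/Na + 1/Nd = 1/6.81e+14 + 1/3.07e+17 = 1.47169e-15
Step 2: 2*eps*eps0/q = 2*11.7*8.854e-14/1.602e-19 = 1.293281e+07
Step 3: W^2 = 1.293281e+07 * 1.47169e-15 * 0.712 = 1.35516e-08
Step 4: W = sqrt(1.35516e-08) = 1.164e-04 cm = 1.164 um

1.164


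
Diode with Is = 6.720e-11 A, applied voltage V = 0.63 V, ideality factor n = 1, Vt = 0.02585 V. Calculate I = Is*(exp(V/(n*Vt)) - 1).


Step 1: V/(n*Vt) = 0.63/(1*0.02585) = 24.3714
Step 2: exp(24.3714) = 3.8403e+10
Step 3: I = 6.720e-11 * (3.8403e+10 - 1) = 2.58e+00 A

2.58e+00


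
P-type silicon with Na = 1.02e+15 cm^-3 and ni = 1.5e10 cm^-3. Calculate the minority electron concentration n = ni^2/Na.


Step 1: Majority hole concentration p ≈ Na = 1.02e+15 cm^-3
Step 2: n = ni^2 / Na = (1.5e10)^2 / 1.02e+15
Step 3: n = 2.21e+05 cm^-3

2.21e+05


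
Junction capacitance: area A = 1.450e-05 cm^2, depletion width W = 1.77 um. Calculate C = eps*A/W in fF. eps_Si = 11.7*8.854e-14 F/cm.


Step 1: eps_Si = 11.7 * 8.854e-14 = 1.035918e-12 F/cm
Step 2: W in cm = 1.77 * 1e-4 = 1.77e-04 cm
Step 3: C = 1.035918e-12 * 1.450e-05 / 1.77e-04 = 8.486334e-14 F
Step 4: C = 84.86 fF

84.86


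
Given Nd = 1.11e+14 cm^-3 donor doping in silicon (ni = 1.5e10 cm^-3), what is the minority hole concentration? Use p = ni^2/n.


Step 1: Since Nd >> ni, n ≈ Nd = 1.11e+14 cm^-3
Step 2: p = ni^2 / n = (1.5e10)^2 / 1.11e+14
Step 3: p = 2.25e20 / 1.11e+14 = 2.03e+06 cm^-3

2.03e+06


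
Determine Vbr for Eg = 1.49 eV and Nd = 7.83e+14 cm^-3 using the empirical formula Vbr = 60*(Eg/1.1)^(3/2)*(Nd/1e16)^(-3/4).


Step 1: Eg/1.1 = 1.49/1.1 = 1.354545
Step 2: (Eg/1.1)^1.5 = 1.354545^1.5 = 1.576486
Step 3: (Nd/1e16)^(-0.75) = (0.0783)^(-0.75) = 6.755829
Step 4: Vbr = 60 * 1.576486 * 6.755829 = 639.0 V

639.0


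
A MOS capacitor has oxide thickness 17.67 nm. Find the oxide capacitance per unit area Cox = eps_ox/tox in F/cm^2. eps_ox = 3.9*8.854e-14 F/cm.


Step 1: eps_ox = 3.9 * 8.854e-14 = 3.45306e-13 F/cm
Step 2: tox in cm = 17.67 nm * 1e-7 = 1.7670e-06 cm
Step 3: Cox = 3.45306e-13 / 1.7670e-06 = 1.95e-07 F/cm^2

1.95e-07


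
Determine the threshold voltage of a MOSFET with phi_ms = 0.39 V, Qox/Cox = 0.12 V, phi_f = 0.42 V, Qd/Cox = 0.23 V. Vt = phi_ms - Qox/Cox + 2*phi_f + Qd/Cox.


Step 1: Vt = phi_ms - Qox/Cox + 2*phi_f + Qd/Cox
Step 2: Vt = 0.39 - 0.12 + 2*0.42 + 0.23
Step 3: Vt = 0.39 - 0.12 + 0.84 + 0.23
Step 4: Vt = 1.34 V

1.34


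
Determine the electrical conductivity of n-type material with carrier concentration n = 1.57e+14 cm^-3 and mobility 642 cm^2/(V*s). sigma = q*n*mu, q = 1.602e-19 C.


Step 1: sigma = q * n * mu
Step 2: sigma = 1.602e-19 * 1.57e+14 * 642
Step 3: sigma = 1.615e-02 S/cm

1.615e-02


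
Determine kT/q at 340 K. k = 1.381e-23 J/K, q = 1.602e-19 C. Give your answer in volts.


Step 1: kT = 1.381e-23 * 340 = 4.6954e-21 J
Step 2: Vt = kT/q = 4.6954e-21 / 1.602e-19
Step 3: Vt = 0.02931 V

0.02931


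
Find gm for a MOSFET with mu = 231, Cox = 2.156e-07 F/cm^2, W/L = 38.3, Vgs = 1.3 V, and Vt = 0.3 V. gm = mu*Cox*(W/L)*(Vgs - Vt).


Step 1: Vov = Vgs - Vt = 1.3 - 0.3 = 1.0 V
Step 2: gm = mu * Cox * (W/L) * Vov
Step 3: gm = 231 * 2.156e-07 * 38.3 * 1.0 = 1.91e-03 S

1.91e-03


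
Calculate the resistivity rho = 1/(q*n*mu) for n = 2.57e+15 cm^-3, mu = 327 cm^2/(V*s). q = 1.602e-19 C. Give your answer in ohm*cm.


Step 1: sigma = q * n * mu = 1.602e-19 * 2.57e+15 * 327 = 1.34630e-01 S/cm
Step 2: rho = 1 / sigma = 1 / 1.34630e-01 = 7.428 ohm*cm

7.428


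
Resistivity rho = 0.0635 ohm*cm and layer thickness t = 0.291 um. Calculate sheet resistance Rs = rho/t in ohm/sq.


Step 1: Convert thickness to cm: t = 0.291 um = 2.9100e-05 cm
Step 2: Rs = rho / t = 0.0635 / 2.9100e-05
Step 3: Rs = 2182.1 ohm/sq

2182.1


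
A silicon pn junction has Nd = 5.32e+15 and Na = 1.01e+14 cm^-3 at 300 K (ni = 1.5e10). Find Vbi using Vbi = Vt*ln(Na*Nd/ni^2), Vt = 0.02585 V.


Step 1: Compute Na*Nd/ni^2 = 1.01e+14 * 5.32e+15 / (1.5e10)^2 = 2.3881e+09
Step 2: ln(2.3881e+09) = 21.5938
Step 3: Vbi = 0.02585 * 21.5938 = 0.558 V

0.558


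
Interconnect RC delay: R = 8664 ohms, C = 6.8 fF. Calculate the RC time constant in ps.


Step 1: tau = R * C
Step 2: tau = 8664 * 6.8 fF = 8664 * 6.8e-15 F
Step 3: tau = 5.89152e-11 s = 58.9152 ps

58.9152


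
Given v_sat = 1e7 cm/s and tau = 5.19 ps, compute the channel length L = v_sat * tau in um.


Step 1: tau in seconds = 5.19 ps * 1e-12 = 5.1900e-12 s
Step 2: L = v_sat * tau = 1e7 * 5.1900e-12 = 5.1900e-05 cm
Step 3: L in um = 5.1900e-05 * 1e4 = 0.519 um

0.519


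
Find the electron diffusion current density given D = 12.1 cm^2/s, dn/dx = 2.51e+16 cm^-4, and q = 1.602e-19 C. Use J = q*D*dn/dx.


Step 1: J = q * D * (dn/dx)
Step 2: J = 1.602e-19 * 12.1 * 2.51e+16
Step 3: J = 4.87e-02 A/cm^2

4.87e-02


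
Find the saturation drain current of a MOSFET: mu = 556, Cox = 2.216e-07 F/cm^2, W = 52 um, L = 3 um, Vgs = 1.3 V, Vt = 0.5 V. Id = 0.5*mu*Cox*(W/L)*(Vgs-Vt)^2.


Step 1: Overdrive voltage Vov = Vgs - Vt = 1.3 - 0.5 = 0.8 V
Step 2: W/L = 52/3 = 17.3333
Step 3: Id = 0.5 * 556 * 2.216e-07 * 17.3333 * 0.8^2
Step 4: Id = 6.83e-04 A

6.83e-04


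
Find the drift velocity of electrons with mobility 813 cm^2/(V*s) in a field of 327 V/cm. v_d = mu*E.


Step 1: v_d = mu * E
Step 2: v_d = 813 * 327 = 265851
Step 3: v_d = 2.66e+05 cm/s

2.66e+05


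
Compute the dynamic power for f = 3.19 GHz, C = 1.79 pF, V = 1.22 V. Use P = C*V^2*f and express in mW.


Step 1: V^2 = 1.22^2 = 1.4884 V^2
Step 2: P = C*V^2*f = 1.79e-12 F * 1.4884 * 3.19e9 Hz
Step 3: P = 8.49891284e-03 W
Step 4: P = 8.499 mW

8.499


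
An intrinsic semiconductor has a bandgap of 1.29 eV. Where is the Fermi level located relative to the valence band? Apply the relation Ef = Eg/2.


Step 1: For an intrinsic semiconductor, the Fermi level sits at midgap.
Step 2: Ef = Eg / 2 = 1.29 / 2 = 0.645 eV

0.645


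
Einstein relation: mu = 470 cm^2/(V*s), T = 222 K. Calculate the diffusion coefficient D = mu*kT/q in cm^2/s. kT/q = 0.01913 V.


Step 1: D = mu * (kT/q)
Step 2: D = 470 * 0.01913
Step 3: D = 8.99 cm^2/s

8.99


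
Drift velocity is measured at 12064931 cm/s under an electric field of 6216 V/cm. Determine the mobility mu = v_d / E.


Step 1: mu = v_d / E
Step 2: mu = 12064931 / 6216
Step 3: mu = 1940.95 cm^2/(V*s)

1940.95


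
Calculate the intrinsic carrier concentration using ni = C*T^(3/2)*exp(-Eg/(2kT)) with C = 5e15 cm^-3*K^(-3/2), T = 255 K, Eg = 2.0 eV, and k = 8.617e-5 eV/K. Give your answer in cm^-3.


Step 1: Compute kT = 8.617e-5 * 255 = 0.02197335 eV
Step 2: Exponent = -Eg/(2kT) = -2.0/(2*0.02197335) = -45.50967
Step 3: T^(3/2) = 255^1.5 = 4072.02
Step 4: ni = 5e15 * 4072.02 * exp(-45.50967) = 3.50e-01 cm^-3

3.50e-01


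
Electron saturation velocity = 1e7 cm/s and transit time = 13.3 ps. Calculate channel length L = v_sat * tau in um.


Step 1: tau in seconds = 13.3 ps * 1e-12 = 1.3300e-11 s
Step 2: L = v_sat * tau = 1e7 * 1.3300e-11 = 1.3300e-04 cm
Step 3: L in um = 1.3300e-04 * 1e4 = 1.33 um

1.33


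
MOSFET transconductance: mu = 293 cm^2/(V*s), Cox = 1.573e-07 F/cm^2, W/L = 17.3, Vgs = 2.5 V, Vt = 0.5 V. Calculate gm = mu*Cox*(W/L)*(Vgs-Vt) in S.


Step 1: Vov = Vgs - Vt = 2.5 - 0.5 = 2.0 V
Step 2: gm = mu * Cox * (W/L) * Vov
Step 3: gm = 293 * 1.573e-07 * 17.3 * 2.0 = 1.59e-03 S

1.59e-03


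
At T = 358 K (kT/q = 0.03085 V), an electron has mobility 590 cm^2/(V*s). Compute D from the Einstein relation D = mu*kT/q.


Step 1: D = mu * (kT/q)
Step 2: D = 590 * 0.03085
Step 3: D = 18.2 cm^2/s

18.2


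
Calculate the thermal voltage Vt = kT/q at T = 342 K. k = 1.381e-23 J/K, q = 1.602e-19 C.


Step 1: kT = 1.381e-23 * 342 = 4.72302e-21 J
Step 2: Vt = kT/q = 4.72302e-21 / 1.602e-19
Step 3: Vt = 0.02948 V

0.02948


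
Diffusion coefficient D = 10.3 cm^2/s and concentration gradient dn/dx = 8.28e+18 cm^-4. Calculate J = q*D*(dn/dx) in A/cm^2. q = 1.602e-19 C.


Step 1: J = q * D * (dn/dx)
Step 2: J = 1.602e-19 * 10.3 * 8.28e+18
Step 3: J = 1.37e+01 A/cm^2

1.37e+01


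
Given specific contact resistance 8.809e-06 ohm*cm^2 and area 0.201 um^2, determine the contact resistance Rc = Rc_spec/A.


Step 1: Convert area to cm^2: 0.201 um^2 = 2.0100e-09 cm^2
Step 2: Rc = Rc_spec / A = 8.809e-06 / 2.0100e-09
Step 3: Rc = 4.38e+03 ohms

4.38e+03


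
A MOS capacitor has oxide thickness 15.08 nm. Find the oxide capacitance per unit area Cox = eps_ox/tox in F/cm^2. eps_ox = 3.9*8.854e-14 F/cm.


Step 1: eps_ox = 3.9 * 8.854e-14 = 3.45306e-13 F/cm
Step 2: tox in cm = 15.08 nm * 1e-7 = 1.5080e-06 cm
Step 3: Cox = 3.45306e-13 / 1.5080e-06 = 2.29e-07 F/cm^2

2.29e-07


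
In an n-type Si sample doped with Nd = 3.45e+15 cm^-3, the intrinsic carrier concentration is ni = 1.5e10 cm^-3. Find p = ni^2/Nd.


Step 1: Since Nd >> ni, n ≈ Nd = 3.45e+15 cm^-3
Step 2: p = ni^2 / n = (1.5e10)^2 / 3.45e+15
Step 3: p = 2.25e20 / 3.45e+15 = 6.52e+04 cm^-3

6.52e+04


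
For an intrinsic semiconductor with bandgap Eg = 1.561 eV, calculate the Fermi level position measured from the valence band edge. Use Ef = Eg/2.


Step 1: For an intrinsic semiconductor, the Fermi level sits at midgap.
Step 2: Ef = Eg / 2 = 1.561 / 2 = 0.7805 eV

0.7805


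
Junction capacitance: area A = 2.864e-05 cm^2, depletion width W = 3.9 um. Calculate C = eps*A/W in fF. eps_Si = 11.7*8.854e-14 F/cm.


Step 1: eps_Si = 11.7 * 8.854e-14 = 1.035918e-12 F/cm
Step 2: W in cm = 3.9 * 1e-4 = 3.90e-04 cm
Step 3: C = 1.035918e-12 * 2.864e-05 / 3.90e-04 = 7.607357e-14 F
Step 4: C = 76.07 fF

76.07


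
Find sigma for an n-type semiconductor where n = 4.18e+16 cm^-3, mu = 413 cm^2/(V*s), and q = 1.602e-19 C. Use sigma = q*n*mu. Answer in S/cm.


Step 1: sigma = q * n * mu
Step 2: sigma = 1.602e-19 * 4.18e+16 * 413
Step 3: sigma = 2.766e+00 S/cm

2.766e+00


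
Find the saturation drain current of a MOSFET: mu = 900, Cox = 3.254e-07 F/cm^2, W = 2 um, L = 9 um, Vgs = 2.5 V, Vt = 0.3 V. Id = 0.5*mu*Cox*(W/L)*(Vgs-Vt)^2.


Step 1: Overdrive voltage Vov = Vgs - Vt = 2.5 - 0.3 = 2.2 V
Step 2: W/L = 2/9 = 0.222222
Step 3: Id = 0.5 * 900 * 3.254e-07 * 0.222222 * 2.2^2
Step 4: Id = 1.57e-04 A

1.57e-04


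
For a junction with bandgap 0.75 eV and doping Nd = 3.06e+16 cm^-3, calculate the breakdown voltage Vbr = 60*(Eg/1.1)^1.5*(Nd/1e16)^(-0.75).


Step 1: Eg/1.1 = 0.75/1.1 = 0.681818
Step 2: (Eg/1.1)^1.5 = 0.681818^1.5 = 0.562993
Step 3: (Nd/1e16)^(-0.75) = (3.06)^(-0.75) = 0.432224
Step 4: Vbr = 60 * 0.562993 * 0.432224 = 14.6 V

14.6


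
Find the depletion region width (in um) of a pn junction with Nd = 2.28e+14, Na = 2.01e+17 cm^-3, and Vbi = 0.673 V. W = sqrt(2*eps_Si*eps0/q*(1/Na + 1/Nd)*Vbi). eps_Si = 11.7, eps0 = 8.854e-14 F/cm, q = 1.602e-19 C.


Step 1: 1/Na + 1/Nd = 1/2.01e+17 + 1/2.28e+14 = 4.39094e-15
Step 2: 2*eps*eps0/q = 2*11.7*8.854e-14/1.602e-19 = 1.293281e+07
Step 3: W^2 = 1.293281e+07 * 4.39094e-15 * 0.673 = 3.82178e-08
Step 4: W = sqrt(3.82178e-08) = 1.955e-04 cm = 1.955 um

1.955


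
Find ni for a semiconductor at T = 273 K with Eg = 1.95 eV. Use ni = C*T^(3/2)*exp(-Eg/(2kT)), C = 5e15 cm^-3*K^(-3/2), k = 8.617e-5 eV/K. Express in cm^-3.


Step 1: Compute kT = 8.617e-5 * 273 = 0.02352441 eV
Step 2: Exponent = -Eg/(2kT) = -1.95/(2*0.02352441) = -41.44631
Step 3: T^(3/2) = 273^1.5 = 4510.70
Step 4: ni = 5e15 * 4510.70 * exp(-41.44631) = 2.26e+01 cm^-3

2.26e+01


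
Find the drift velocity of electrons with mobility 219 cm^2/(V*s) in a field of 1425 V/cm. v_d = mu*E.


Step 1: v_d = mu * E
Step 2: v_d = 219 * 1425 = 312075
Step 3: v_d = 3.12e+05 cm/s

3.12e+05


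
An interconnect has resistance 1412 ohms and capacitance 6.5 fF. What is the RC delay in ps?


Step 1: tau = R * C
Step 2: tau = 1412 * 6.5 fF = 1412 * 6.5e-15 F
Step 3: tau = 9.178e-12 s = 9.178 ps

9.178


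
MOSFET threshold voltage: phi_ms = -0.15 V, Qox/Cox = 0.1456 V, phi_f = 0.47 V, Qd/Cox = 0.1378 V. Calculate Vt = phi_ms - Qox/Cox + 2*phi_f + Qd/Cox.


Step 1: Vt = phi_ms - Qox/Cox + 2*phi_f + Qd/Cox
Step 2: Vt = -0.15 - 0.1456 + 2*0.47 + 0.1378
Step 3: Vt = -0.15 - 0.1456 + 0.94 + 0.1378
Step 4: Vt = 0.7822 V

0.7822


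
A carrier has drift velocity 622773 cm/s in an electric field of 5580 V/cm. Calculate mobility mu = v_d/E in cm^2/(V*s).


Step 1: mu = v_d / E
Step 2: mu = 622773 / 5580
Step 3: mu = 111.61 cm^2/(V*s)

111.61


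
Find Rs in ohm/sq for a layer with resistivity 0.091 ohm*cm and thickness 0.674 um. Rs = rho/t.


Step 1: Convert thickness to cm: t = 0.674 um = 6.7400e-05 cm
Step 2: Rs = rho / t = 0.091 / 6.7400e-05
Step 3: Rs = 1350.1 ohm/sq

1350.1


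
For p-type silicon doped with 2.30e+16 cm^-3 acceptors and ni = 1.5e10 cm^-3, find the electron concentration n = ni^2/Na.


Step 1: Majority hole concentration p ≈ Na = 2.30e+16 cm^-3
Step 2: n = ni^2 / Na = (1.5e10)^2 / 2.30e+16
Step 3: n = 9.78e+03 cm^-3

9.78e+03


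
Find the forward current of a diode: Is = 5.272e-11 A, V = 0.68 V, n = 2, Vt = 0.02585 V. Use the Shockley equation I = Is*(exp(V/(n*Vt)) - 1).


Step 1: V/(n*Vt) = 0.68/(2*0.02585) = 13.1528
Step 2: exp(13.1528) = 5.1545e+05
Step 3: I = 5.272e-11 * (5.1545e+05 - 1) = 2.72e-05 A

2.72e-05


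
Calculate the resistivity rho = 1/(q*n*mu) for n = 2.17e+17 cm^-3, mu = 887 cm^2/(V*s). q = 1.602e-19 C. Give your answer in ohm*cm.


Step 1: sigma = q * n * mu = 1.602e-19 * 2.17e+17 * 887 = 3.08351e+01 S/cm
Step 2: rho = 1 / sigma = 1 / 3.08351e+01 = 0.03243 ohm*cm

0.03243


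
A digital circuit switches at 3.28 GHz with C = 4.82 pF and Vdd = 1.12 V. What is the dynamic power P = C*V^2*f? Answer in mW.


Step 1: V^2 = 1.12^2 = 1.2544 V^2
Step 2: P = C*V^2*f = 4.82e-12 F * 1.2544 * 3.28e9 Hz
Step 3: P = 1.983156224e-02 W
Step 4: P = 19.832 mW

19.832


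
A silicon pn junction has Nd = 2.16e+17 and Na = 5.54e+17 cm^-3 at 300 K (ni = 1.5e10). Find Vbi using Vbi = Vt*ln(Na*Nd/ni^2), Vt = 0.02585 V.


Step 1: Compute Na*Nd/ni^2 = 5.54e+17 * 2.16e+17 / (1.5e10)^2 = 5.3184e+14
Step 2: ln(5.3184e+14) = 33.9074
Step 3: Vbi = 0.02585 * 33.9074 = 0.877 V

0.877


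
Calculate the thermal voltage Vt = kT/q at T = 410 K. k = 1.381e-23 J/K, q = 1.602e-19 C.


Step 1: kT = 1.381e-23 * 410 = 5.6621e-21 J
Step 2: Vt = kT/q = 5.6621e-21 / 1.602e-19
Step 3: Vt = 0.03534 V

0.03534


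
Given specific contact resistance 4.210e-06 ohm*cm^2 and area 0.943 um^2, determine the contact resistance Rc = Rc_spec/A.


Step 1: Convert area to cm^2: 0.943 um^2 = 9.4300e-09 cm^2
Step 2: Rc = Rc_spec / A = 4.210e-06 / 9.4300e-09
Step 3: Rc = 4.46e+02 ohms

4.46e+02


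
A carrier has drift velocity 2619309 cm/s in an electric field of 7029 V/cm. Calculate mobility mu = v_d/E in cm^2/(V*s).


Step 1: mu = v_d / E
Step 2: mu = 2619309 / 7029
Step 3: mu = 372.64 cm^2/(V*s)

372.64


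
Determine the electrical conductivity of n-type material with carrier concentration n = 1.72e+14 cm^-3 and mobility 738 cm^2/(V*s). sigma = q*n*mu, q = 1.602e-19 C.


Step 1: sigma = q * n * mu
Step 2: sigma = 1.602e-19 * 1.72e+14 * 738
Step 3: sigma = 2.034e-02 S/cm

2.034e-02


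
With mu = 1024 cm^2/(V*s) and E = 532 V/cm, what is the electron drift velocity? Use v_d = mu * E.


Step 1: v_d = mu * E
Step 2: v_d = 1024 * 532 = 544768
Step 3: v_d = 5.45e+05 cm/s

5.45e+05


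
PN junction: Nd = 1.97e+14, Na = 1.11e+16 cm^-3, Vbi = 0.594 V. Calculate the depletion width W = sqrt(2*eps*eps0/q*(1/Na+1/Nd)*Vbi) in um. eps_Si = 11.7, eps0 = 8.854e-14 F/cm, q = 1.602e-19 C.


Step 1: 1/Na + 1/Nd = 1/1.11e+16 + 1/1.97e+14 = 5.16623e-15
Step 2: 2*eps*eps0/q = 2*11.7*8.854e-14/1.602e-19 = 1.293281e+07
Step 3: W^2 = 1.293281e+07 * 5.16623e-15 * 0.594 = 3.96874e-08
Step 4: W = sqrt(3.96874e-08) = 1.992e-04 cm = 1.992 um

1.992


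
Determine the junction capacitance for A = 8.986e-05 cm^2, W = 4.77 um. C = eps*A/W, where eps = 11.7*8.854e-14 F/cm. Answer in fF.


Step 1: eps_Si = 11.7 * 8.854e-14 = 1.035918e-12 F/cm
Step 2: W in cm = 4.77 * 1e-4 = 4.77e-04 cm
Step 3: C = 1.035918e-12 * 8.986e-05 / 4.77e-04 = 1.951522e-13 F
Step 4: C = 195.15 fF

195.15


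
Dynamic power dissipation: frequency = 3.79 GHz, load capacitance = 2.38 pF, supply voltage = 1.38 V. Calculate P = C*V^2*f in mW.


Step 1: V^2 = 1.38^2 = 1.9044 V^2
Step 2: P = C*V^2*f = 2.38e-12 F * 1.9044 * 3.79e9 Hz
Step 3: P = 1.717806888e-02 W
Step 4: P = 17.178 mW

17.178


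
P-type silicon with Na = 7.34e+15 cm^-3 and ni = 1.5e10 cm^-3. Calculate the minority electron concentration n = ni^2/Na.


Step 1: Majority hole concentration p ≈ Na = 7.34e+15 cm^-3
Step 2: n = ni^2 / Na = (1.5e10)^2 / 7.34e+15
Step 3: n = 3.07e+04 cm^-3

3.07e+04


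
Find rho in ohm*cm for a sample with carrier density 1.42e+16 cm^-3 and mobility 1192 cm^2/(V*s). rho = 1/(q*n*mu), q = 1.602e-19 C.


Step 1: sigma = q * n * mu = 1.602e-19 * 1.42e+16 * 1192 = 2.71161e+00 S/cm
Step 2: rho = 1 / sigma = 1 / 2.71161e+00 = 0.3688 ohm*cm

0.3688


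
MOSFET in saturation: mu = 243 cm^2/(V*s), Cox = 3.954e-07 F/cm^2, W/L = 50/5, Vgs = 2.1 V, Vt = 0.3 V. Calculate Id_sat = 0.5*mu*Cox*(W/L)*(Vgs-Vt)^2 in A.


Step 1: Overdrive voltage Vov = Vgs - Vt = 2.1 - 0.3 = 1.8 V
Step 2: W/L = 50/5 = 10
Step 3: Id = 0.5 * 243 * 3.954e-07 * 10 * 1.8^2
Step 4: Id = 1.56e-03 A

1.56e-03


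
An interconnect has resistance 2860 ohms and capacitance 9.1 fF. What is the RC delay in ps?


Step 1: tau = R * C
Step 2: tau = 2860 * 9.1 fF = 2860 * 9.1e-15 F
Step 3: tau = 2.6026e-11 s = 26.026 ps

26.026


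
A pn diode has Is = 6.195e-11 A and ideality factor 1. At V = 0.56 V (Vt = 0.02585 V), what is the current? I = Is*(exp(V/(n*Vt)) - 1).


Step 1: V/(n*Vt) = 0.56/(1*0.02585) = 21.6634
Step 2: exp(21.6634) = 2.5603e+09
Step 3: I = 6.195e-11 * (2.5603e+09 - 1) = 1.59e-01 A

1.59e-01


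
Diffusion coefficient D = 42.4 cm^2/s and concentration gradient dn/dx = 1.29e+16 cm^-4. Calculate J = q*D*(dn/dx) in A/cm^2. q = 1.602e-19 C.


Step 1: J = q * D * (dn/dx)
Step 2: J = 1.602e-19 * 42.4 * 1.29e+16
Step 3: J = 8.76e-02 A/cm^2

8.76e-02


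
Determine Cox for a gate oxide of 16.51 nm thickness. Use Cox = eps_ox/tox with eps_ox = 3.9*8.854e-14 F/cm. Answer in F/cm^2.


Step 1: eps_ox = 3.9 * 8.854e-14 = 3.45306e-13 F/cm
Step 2: tox in cm = 16.51 nm * 1e-7 = 1.6510e-06 cm
Step 3: Cox = 3.45306e-13 / 1.6510e-06 = 2.09e-07 F/cm^2

2.09e-07


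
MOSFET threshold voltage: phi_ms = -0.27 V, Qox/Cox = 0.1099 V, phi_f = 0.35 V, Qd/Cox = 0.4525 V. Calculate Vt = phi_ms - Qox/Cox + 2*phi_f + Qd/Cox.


Step 1: Vt = phi_ms - Qox/Cox + 2*phi_f + Qd/Cox
Step 2: Vt = -0.27 - 0.1099 + 2*0.35 + 0.4525
Step 3: Vt = -0.27 - 0.1099 + 0.7 + 0.4525
Step 4: Vt = 0.7726 V

0.7726


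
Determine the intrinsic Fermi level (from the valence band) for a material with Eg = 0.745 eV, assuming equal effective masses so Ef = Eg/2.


Step 1: For an intrinsic semiconductor, the Fermi level sits at midgap.
Step 2: Ef = Eg / 2 = 0.745 / 2 = 0.3725 eV

0.3725


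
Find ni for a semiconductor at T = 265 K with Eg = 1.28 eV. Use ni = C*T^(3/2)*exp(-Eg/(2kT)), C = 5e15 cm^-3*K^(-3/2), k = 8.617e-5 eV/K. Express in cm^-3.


Step 1: Compute kT = 8.617e-5 * 265 = 0.02283505 eV
Step 2: Exponent = -Eg/(2kT) = -1.28/(2*0.02283505) = -28.02709
Step 3: T^(3/2) = 265^1.5 = 4313.89
Step 4: ni = 5e15 * 4313.89 * exp(-28.02709) = 1.45e+07 cm^-3

1.45e+07


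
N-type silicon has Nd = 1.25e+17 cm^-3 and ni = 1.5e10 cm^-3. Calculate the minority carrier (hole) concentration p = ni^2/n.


Step 1: Since Nd >> ni, n ≈ Nd = 1.25e+17 cm^-3
Step 2: p = ni^2 / n = (1.5e10)^2 / 1.25e+17
Step 3: p = 2.25e20 / 1.25e+17 = 1.80e+03 cm^-3

1.80e+03


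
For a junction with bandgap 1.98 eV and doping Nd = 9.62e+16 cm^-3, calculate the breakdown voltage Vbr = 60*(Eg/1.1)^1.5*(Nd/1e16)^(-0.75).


Step 1: Eg/1.1 = 1.98/1.1 = 1.800000
Step 2: (Eg/1.1)^1.5 = 1.800000^1.5 = 2.414953
Step 3: (Nd/1e16)^(-0.75) = (9.62)^(-0.75) = 0.183071
Step 4: Vbr = 60 * 2.414953 * 0.183071 = 26.5 V

26.5


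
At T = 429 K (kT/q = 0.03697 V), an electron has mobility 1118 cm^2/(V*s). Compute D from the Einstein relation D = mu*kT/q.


Step 1: D = mu * (kT/q)
Step 2: D = 1118 * 0.03697
Step 3: D = 41.33 cm^2/s

41.33


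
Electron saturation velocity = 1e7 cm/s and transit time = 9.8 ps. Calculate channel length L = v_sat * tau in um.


Step 1: tau in seconds = 9.8 ps * 1e-12 = 9.8000e-12 s
Step 2: L = v_sat * tau = 1e7 * 9.8000e-12 = 9.8000e-05 cm
Step 3: L in um = 9.8000e-05 * 1e4 = 0.98 um

0.98


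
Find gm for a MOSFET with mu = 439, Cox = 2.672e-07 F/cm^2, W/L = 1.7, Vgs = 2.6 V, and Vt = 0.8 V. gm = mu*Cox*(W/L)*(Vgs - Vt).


Step 1: Vov = Vgs - Vt = 2.6 - 0.8 = 1.8 V
Step 2: gm = mu * Cox * (W/L) * Vov
Step 3: gm = 439 * 2.672e-07 * 1.7 * 1.8 = 3.59e-04 S

3.59e-04


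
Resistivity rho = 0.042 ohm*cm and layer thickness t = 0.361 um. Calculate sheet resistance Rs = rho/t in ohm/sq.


Step 1: Convert thickness to cm: t = 0.361 um = 3.6100e-05 cm
Step 2: Rs = rho / t = 0.042 / 3.6100e-05
Step 3: Rs = 1163.4 ohm/sq

1163.4


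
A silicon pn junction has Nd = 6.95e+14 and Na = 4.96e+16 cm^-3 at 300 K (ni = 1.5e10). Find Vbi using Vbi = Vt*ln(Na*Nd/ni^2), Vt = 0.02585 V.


Step 1: Compute Na*Nd/ni^2 = 4.96e+16 * 6.95e+14 / (1.5e10)^2 = 1.5321e+11
Step 2: ln(1.5321e+11) = 25.7551
Step 3: Vbi = 0.02585 * 25.7551 = 0.666 V

0.666


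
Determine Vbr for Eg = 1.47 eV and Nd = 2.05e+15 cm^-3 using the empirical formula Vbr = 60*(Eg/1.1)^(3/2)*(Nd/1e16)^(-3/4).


Step 1: Eg/1.1 = 1.47/1.1 = 1.336364
Step 2: (Eg/1.1)^1.5 = 1.336364^1.5 = 1.544853
Step 3: (Nd/1e16)^(-0.75) = (0.205)^(-0.75) = 3.282348
Step 4: Vbr = 60 * 1.544853 * 3.282348 = 304.2 V

304.2


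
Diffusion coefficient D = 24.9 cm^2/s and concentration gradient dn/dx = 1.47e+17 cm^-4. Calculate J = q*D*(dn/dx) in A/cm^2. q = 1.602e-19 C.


Step 1: J = q * D * (dn/dx)
Step 2: J = 1.602e-19 * 24.9 * 1.47e+17
Step 3: J = 5.86e-01 A/cm^2

5.86e-01


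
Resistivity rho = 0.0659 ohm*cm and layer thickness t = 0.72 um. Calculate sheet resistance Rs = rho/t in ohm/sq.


Step 1: Convert thickness to cm: t = 0.72 um = 7.2000e-05 cm
Step 2: Rs = rho / t = 0.0659 / 7.2000e-05
Step 3: Rs = 915.3 ohm/sq

915.3


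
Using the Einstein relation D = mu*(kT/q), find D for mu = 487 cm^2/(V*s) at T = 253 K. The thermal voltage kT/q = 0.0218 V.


Step 1: D = mu * (kT/q)
Step 2: D = 487 * 0.0218
Step 3: D = 10.62 cm^2/s

10.62


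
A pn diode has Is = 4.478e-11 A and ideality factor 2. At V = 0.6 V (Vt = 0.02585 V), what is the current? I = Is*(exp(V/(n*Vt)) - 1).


Step 1: V/(n*Vt) = 0.6/(2*0.02585) = 11.6054
Step 2: exp(11.6054) = 1.0969e+05
Step 3: I = 4.478e-11 * (1.0969e+05 - 1) = 4.91e-06 A

4.91e-06


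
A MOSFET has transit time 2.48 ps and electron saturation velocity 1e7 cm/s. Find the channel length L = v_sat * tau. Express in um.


Step 1: tau in seconds = 2.48 ps * 1e-12 = 2.4800e-12 s
Step 2: L = v_sat * tau = 1e7 * 2.4800e-12 = 2.4800e-05 cm
Step 3: L in um = 2.4800e-05 * 1e4 = 0.248 um

0.248


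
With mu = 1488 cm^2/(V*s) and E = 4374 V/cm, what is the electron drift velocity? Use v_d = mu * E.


Step 1: v_d = mu * E
Step 2: v_d = 1488 * 4374 = 6508512
Step 3: v_d = 6.51e+06 cm/s

6.51e+06


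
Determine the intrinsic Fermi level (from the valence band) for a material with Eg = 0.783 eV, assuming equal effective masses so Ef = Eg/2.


Step 1: For an intrinsic semiconductor, the Fermi level sits at midgap.
Step 2: Ef = Eg / 2 = 0.783 / 2 = 0.3915 eV

0.3915


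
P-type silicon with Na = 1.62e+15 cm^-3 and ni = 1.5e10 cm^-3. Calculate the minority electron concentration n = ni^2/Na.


Step 1: Majority hole concentration p ≈ Na = 1.62e+15 cm^-3
Step 2: n = ni^2 / Na = (1.5e10)^2 / 1.62e+15
Step 3: n = 1.39e+05 cm^-3

1.39e+05


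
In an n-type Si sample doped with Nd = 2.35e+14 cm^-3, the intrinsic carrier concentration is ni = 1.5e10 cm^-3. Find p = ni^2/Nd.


Step 1: Since Nd >> ni, n ≈ Nd = 2.35e+14 cm^-3
Step 2: p = ni^2 / n = (1.5e10)^2 / 2.35e+14
Step 3: p = 2.25e20 / 2.35e+14 = 9.57e+05 cm^-3

9.57e+05


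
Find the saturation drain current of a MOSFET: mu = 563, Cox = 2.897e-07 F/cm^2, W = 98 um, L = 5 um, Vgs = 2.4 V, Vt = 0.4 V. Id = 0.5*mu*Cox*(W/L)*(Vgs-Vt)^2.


Step 1: Overdrive voltage Vov = Vgs - Vt = 2.4 - 0.4 = 2.0 V
Step 2: W/L = 98/5 = 19.6
Step 3: Id = 0.5 * 563 * 2.897e-07 * 19.6 * 2.0^2
Step 4: Id = 6.39e-03 A

6.39e-03


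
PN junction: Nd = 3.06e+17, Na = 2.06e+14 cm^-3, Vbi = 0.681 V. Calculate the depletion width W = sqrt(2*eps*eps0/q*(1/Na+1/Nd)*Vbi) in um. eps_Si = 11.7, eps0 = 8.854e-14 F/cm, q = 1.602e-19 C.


Step 1: 1/Na + 1/Nd = 1/2.06e+14 + 1/3.06e+17 = 4.85764e-15
Step 2: 2*eps*eps0/q = 2*11.7*8.854e-14/1.602e-19 = 1.293281e+07
Step 3: W^2 = 1.293281e+07 * 4.85764e-15 * 0.681 = 4.27824e-08
Step 4: W = sqrt(4.27824e-08) = 2.068e-04 cm = 2.068 um

2.068


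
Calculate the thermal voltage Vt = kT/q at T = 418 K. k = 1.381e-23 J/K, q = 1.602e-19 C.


Step 1: kT = 1.381e-23 * 418 = 5.77258e-21 J
Step 2: Vt = kT/q = 5.77258e-21 / 1.602e-19
Step 3: Vt = 0.03603 V

0.03603


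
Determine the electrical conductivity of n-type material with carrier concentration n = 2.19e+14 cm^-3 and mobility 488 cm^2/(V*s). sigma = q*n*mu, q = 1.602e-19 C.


Step 1: sigma = q * n * mu
Step 2: sigma = 1.602e-19 * 2.19e+14 * 488
Step 3: sigma = 1.712e-02 S/cm

1.712e-02


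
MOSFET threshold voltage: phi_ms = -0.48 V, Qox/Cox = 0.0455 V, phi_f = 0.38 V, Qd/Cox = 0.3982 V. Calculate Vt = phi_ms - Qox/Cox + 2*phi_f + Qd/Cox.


Step 1: Vt = phi_ms - Qox/Cox + 2*phi_f + Qd/Cox
Step 2: Vt = -0.48 - 0.0455 + 2*0.38 + 0.3982
Step 3: Vt = -0.48 - 0.0455 + 0.76 + 0.3982
Step 4: Vt = 0.6327 V

0.6327


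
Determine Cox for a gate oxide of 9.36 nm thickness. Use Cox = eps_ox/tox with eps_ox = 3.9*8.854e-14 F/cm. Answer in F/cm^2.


Step 1: eps_ox = 3.9 * 8.854e-14 = 3.45306e-13 F/cm
Step 2: tox in cm = 9.36 nm * 1e-7 = 9.3600e-07 cm
Step 3: Cox = 3.45306e-13 / 9.3600e-07 = 3.69e-07 F/cm^2

3.69e-07


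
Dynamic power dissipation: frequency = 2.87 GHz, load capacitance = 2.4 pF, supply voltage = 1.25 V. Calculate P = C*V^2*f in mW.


Step 1: V^2 = 1.25^2 = 1.5625 V^2
Step 2: P = C*V^2*f = 2.4e-12 F * 1.5625 * 2.87e9 Hz
Step 3: P = 1.07625e-02 W
Step 4: P = 10.763 mW

10.763


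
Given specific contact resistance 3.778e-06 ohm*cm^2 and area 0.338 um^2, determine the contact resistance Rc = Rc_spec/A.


Step 1: Convert area to cm^2: 0.338 um^2 = 3.3800e-09 cm^2
Step 2: Rc = Rc_spec / A = 3.778e-06 / 3.3800e-09
Step 3: Rc = 1.12e+03 ohms

1.12e+03


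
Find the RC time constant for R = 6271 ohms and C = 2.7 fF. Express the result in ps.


Step 1: tau = R * C
Step 2: tau = 6271 * 2.7 fF = 6271 * 2.7e-15 F
Step 3: tau = 1.69317e-11 s = 16.9317 ps

16.9317


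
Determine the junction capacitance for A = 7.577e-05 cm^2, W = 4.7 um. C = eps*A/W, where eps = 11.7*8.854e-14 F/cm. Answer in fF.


Step 1: eps_Si = 11.7 * 8.854e-14 = 1.035918e-12 F/cm
Step 2: W in cm = 4.7 * 1e-4 = 4.70e-04 cm
Step 3: C = 1.035918e-12 * 7.577e-05 / 4.70e-04 = 1.670032e-13 F
Step 4: C = 167.0 fF

167.0


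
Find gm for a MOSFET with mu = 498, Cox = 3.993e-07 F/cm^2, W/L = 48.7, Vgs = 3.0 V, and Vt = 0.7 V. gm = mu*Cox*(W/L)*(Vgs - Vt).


Step 1: Vov = Vgs - Vt = 3.0 - 0.7 = 2.3 V
Step 2: gm = mu * Cox * (W/L) * Vov
Step 3: gm = 498 * 3.993e-07 * 48.7 * 2.3 = 2.23e-02 S

2.23e-02
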